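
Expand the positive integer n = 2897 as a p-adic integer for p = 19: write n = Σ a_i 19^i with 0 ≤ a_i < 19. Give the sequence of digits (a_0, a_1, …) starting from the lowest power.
(a_0, a_1, …) = (9, 0, 8)

Repeated division by 19 gives the digits low-to-high: 2897 = 9 + 8·19^2. Digit sequence: (9, 0, 8).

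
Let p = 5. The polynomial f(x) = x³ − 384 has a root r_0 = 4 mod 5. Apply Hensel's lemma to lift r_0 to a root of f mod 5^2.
r_1 = 19 (mod 25)

Hensel: r_{i+1} = r_i − f(r_i)/f′(r_i) mod 5^{i+2}, where f′(x) = 3x². Iterate:
  r_0 = 4 (mod 5)
  r_1 = 19 (mod 25)
Final: r = 19 with f(r) ≡ 0 mod 5^2.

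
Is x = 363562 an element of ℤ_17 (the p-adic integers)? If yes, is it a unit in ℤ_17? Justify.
x ∈ ℤ_17 but not a unit; v_17(x) = 3 > 0

ℤ_17 = {x ∈ ℚ_17 : v_17(x) ≥ 0} and ℤ_17^× = {x ∈ ℤ_17 : v_17(x) = 0}. Here v_17(363562) = v_17(num) − v_17(den) = 3; compare against these criteria.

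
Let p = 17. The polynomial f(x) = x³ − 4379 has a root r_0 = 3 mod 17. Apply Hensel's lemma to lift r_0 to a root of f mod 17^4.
r_3 = 60897 (mod 83521)

Hensel: r_{i+1} = r_i − f(r_i)/f′(r_i) mod 17^{i+2}, where f′(x) = 3x². Iterate:
  r_0 = 3 (mod 17)
  r_1 = 207 (mod 289)
  r_2 = 1941 (mod 4913)
  r_3 = 60897 (mod 83521)
Final: r = 60897 with f(r) ≡ 0 mod 17^4.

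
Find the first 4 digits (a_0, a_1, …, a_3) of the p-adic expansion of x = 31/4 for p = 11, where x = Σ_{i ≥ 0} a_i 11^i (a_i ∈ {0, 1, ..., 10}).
(a_0, …, a_3) = (5, 3, 8, 2)

v_11(31/4) = 0 (numerator and denominator both coprime to 11), so x ∈ ℤ_11^×. Compute digits iteratively via a_i = x_i mod 11, x_{i+1} = (x_i − a_i)/11, with x_0 = x:
  x_0 = 31/4;  a_0 = 5;  x_1 = (x_0 − 5)/11 = 1/4
  x_1 = 1/4;  a_1 = 3;  x_2 = (x_1 − 3)/11 = -1/4
  x_2 = -1/4;  a_2 = 8;  x_3 = (x_2 − 8)/11 = -3/4
  x_3 = -3/4;  a_3 = 2;  x_4 = (x_3 − 2)/11 = -1/4
Digits: (5, 3, 8, 2).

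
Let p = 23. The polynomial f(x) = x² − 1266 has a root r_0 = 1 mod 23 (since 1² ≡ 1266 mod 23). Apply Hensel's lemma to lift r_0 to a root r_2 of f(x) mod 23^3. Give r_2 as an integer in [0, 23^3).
r_2 = 12007 (mod 12167)

Hensel's recurrence: r_{i+1} = r_i − f(r_i)·(f′(r_i))^{-1} mod 23^{i+2}, with f′(x) = 2x. Iterate:
  r_0 = 1 (mod 23)
  r_1 = 369 (mod 529)
  r_2 = 12007 (mod 12167)
Final: r_2 = 12007, and one checks f(r_2) ≡ 0 mod 23^3.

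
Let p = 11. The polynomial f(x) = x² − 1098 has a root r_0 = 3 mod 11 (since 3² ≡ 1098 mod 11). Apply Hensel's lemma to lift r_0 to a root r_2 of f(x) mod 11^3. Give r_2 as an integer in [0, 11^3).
r_2 = 850 (mod 1331)

Hensel's recurrence: r_{i+1} = r_i − f(r_i)·(f′(r_i))^{-1} mod 11^{i+2}, with f′(x) = 2x. Iterate:
  r_0 = 3 (mod 11)
  r_1 = 3 (mod 121)
  r_2 = 850 (mod 1331)
Final: r_2 = 850, and one checks f(r_2) ≡ 0 mod 11^3.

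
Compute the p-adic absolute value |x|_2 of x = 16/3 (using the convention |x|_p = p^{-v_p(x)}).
|16/3|_2 = 1/16

Step 1 — compute v_2(x) by factoring powers of 2 out of the numerator and denominator: v_2(16/3) = 4. Step 2 — apply |x|_p = p^{-v_p(x)} = 2^{-4} = 1/16.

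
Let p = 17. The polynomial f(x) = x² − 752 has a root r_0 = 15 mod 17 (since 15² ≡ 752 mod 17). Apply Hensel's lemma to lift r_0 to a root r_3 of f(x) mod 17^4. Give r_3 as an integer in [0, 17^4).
r_3 = 36803 (mod 83521)

Hensel's recurrence: r_{i+1} = r_i − f(r_i)·(f′(r_i))^{-1} mod 17^{i+2}, with f′(x) = 2x. Iterate:
  r_0 = 15 (mod 17)
  r_1 = 100 (mod 289)
  r_2 = 2412 (mod 4913)
  r_3 = 36803 (mod 83521)
Final: r_3 = 36803, and one checks f(r_3) ≡ 0 mod 17^4.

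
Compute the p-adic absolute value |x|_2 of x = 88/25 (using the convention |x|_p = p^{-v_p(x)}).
|88/25|_2 = 1/8

Step 1 — compute v_2(x) by factoring powers of 2 out of the numerator and denominator: v_2(88/25) = 3. Step 2 — apply |x|_p = p^{-v_p(x)} = 2^{-3} = 1/8.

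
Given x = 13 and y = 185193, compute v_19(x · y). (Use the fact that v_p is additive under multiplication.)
v_19(2407509) = 3

v_p(x) = 0 (factor: 13 = 19^0 · 13); v_p(y) = 3 (factor: 185193 = 19^3 · 27). Additivity: v_p(xy) = v_p(x) + v_p(y) = 0 + 3 = 3. (Direct check: xy = 2407509 = 19^3 · (351).)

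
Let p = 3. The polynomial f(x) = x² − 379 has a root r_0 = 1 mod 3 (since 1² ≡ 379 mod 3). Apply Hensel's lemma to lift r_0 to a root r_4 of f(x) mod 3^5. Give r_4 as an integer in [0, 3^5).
r_4 = 190 (mod 243)

Hensel's recurrence: r_{i+1} = r_i − f(r_i)·(f′(r_i))^{-1} mod 3^{i+2}, with f′(x) = 2x. Iterate:
  r_0 = 1 (mod 3)
  r_1 = 1 (mod 9)
  r_2 = 1 (mod 27)
  r_3 = 28 (mod 81)
  r_4 = 190 (mod 243)
Final: r_4 = 190, and one checks f(r_4) ≡ 0 mod 3^5.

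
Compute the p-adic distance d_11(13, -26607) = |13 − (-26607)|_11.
d_11(13, -26607) = 1/1331

Step 1 — x − y = 13 − (-26607) = 26620. Step 2 — v_11(26620) = 3 (factor: 26620 = (11^3 · 20); the sign does not affect v_p). Step 3 — |x − y|_11 = 11^{-3} = 1/1331.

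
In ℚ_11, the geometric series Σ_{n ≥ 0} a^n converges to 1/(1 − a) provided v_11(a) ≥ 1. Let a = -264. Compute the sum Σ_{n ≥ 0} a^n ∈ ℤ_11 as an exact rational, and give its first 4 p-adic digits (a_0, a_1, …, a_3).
Σ a^n = 1/(1 − a) = 1/265;  first 4 digits = (1, 9, 1, 0)

v_11(a) = 1 ≥ 1, so the series converges in ℤ_11 to 1/(1 − a) = 1/(1 − (-264)) = 1/265. Expand this rational in ℤ_11: compute digits iteratively via d_i = x_i mod 11, x_{i+1} = (x_i − d_i)/11. The first 4 digits are (1, 9, 1, 0).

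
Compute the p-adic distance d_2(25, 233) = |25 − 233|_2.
d_2(25, 233) = 1/16

Step 1 — x − y = 25 − 233 = -208. Step 2 — v_2(-208) = 4 (factor: -208 = −(2^4 · 13); the sign does not affect v_p). Step 3 — |x − y|_2 = 2^{-4} = 1/16.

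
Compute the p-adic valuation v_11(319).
v_11(319) = 1

v_11(n) is the largest exponent k such that 11^k divides n. Factor out: 319 = 11^1 · 29. (Sign doesn't affect v_p.) So v_11(319) = 1.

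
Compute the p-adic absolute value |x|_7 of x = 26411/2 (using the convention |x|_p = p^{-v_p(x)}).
|26411/2|_7 = 1/2401

Step 1 — compute v_7(x) by factoring powers of 7 out of the numerator and denominator: v_7(26411/2) = 4. Step 2 — apply |x|_p = p^{-v_p(x)} = 7^{-4} = 1/2401.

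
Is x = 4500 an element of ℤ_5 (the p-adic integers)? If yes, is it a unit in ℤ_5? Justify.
x ∈ ℤ_5 but not a unit; v_5(x) = 3 > 0

ℤ_5 = {x ∈ ℚ_5 : v_5(x) ≥ 0} and ℤ_5^× = {x ∈ ℤ_5 : v_5(x) = 0}. Here v_5(4500) = v_5(num) − v_5(den) = 3; compare against these criteria.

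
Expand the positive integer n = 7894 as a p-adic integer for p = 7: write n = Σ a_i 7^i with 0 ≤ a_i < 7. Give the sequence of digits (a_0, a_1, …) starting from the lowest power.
(a_0, a_1, …) = (5, 0, 0, 2, 3)

Repeated division by 7 gives the digits low-to-high: 7894 = 5 + 2·7^3 + 3·7^4. Digit sequence: (5, 0, 0, 2, 3).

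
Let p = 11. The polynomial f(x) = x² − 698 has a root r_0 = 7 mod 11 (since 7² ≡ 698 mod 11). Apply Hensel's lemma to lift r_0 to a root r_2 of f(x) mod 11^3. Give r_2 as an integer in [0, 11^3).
r_2 = 788 (mod 1331)

Hensel's recurrence: r_{i+1} = r_i − f(r_i)·(f′(r_i))^{-1} mod 11^{i+2}, with f′(x) = 2x. Iterate:
  r_0 = 7 (mod 11)
  r_1 = 62 (mod 121)
  r_2 = 788 (mod 1331)
Final: r_2 = 788, and one checks f(r_2) ≡ 0 mod 11^3.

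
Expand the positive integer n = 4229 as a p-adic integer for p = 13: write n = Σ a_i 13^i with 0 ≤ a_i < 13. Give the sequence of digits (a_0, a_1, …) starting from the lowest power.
(a_0, a_1, …) = (4, 0, 12, 1)

Repeated division by 13 gives the digits low-to-high: 4229 = 4 + 12·13^2 + 1·13^3. Digit sequence: (4, 0, 12, 1).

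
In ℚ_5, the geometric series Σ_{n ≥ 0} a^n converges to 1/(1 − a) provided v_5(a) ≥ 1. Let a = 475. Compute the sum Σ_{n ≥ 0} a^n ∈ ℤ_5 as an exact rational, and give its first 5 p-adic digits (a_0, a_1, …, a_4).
Σ a^n = 1/(1 − a) = -1/474;  first 5 digits = (1, 0, 4, 3, 1)

v_5(a) = 2 ≥ 1, so the series converges in ℤ_5 to 1/(1 − a) = 1/(1 − 475) = -1/474. Expand this rational in ℤ_5: compute digits iteratively via d_i = x_i mod 5, x_{i+1} = (x_i − d_i)/5. The first 5 digits are (1, 0, 4, 3, 1).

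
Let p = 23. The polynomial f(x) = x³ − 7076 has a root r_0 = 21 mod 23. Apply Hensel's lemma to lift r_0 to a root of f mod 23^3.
r_2 = 5173 (mod 12167)

Hensel: r_{i+1} = r_i − f(r_i)/f′(r_i) mod 23^{i+2}, where f′(x) = 3x². Iterate:
  r_0 = 21 (mod 23)
  r_1 = 412 (mod 529)
  r_2 = 5173 (mod 12167)
Final: r = 5173 with f(r) ≡ 0 mod 23^3.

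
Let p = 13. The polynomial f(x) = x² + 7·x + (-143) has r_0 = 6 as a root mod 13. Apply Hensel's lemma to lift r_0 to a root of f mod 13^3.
r_2 = 45 (mod 2197)

Hensel: r_{i+1} = r_i − f(r_i)·(f′(r_i))^{-1} mod 13^{i+2}, f′(x) = 2x + 7. Iterate:
  r_0 = 6 (mod 13)
  r_1 = 45 (mod 169)
  r_2 = 45 (mod 2197)
Final: r = 45 satisfies f(r) ≡ 0 mod 13^3.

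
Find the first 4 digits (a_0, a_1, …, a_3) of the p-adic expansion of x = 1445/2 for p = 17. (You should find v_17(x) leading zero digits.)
(a_0, …, a_3) = (0, 0, 11, 8)

v_17(1445/2) = 2, so a_0 = ... = a_1 = 0. Factor out: x = 17^2 · u with u = 5/2 a unit in ℤ_17. Expand u iteratively via a_{v+i} = u_i mod 17, u_{i+1} = (u_i − a_{v+i})/17:
  u_0 = 5/2;  a_2 = 11;  u_1 = (u_0 − 11)/17 = -1/2
  u_1 = -1/2;  a_3 = 8;  u_2 = (u_1 − 8)/17 = -1/2
Digits: (0, 0, 11, 8).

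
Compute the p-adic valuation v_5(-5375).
v_5(-5375) = 3

v_5(n) is the largest exponent k such that 5^k divides n. Factor out: -5375 = -5^3 · 43. (Sign doesn't affect v_p.) So v_5(-5375) = 3.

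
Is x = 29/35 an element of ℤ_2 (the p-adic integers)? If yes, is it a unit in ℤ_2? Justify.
x ∈ ℤ_2^× (unit); v_2(x) = 0

ℤ_2 = {x ∈ ℚ_2 : v_2(x) ≥ 0} and ℤ_2^× = {x ∈ ℤ_2 : v_2(x) = 0}. Here v_2(29/35) = v_2(num) − v_2(den) = 0; compare against these criteria.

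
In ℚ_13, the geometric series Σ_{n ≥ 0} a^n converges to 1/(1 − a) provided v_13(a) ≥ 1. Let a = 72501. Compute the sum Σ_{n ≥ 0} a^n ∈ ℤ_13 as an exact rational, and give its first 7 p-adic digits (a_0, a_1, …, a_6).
Σ a^n = 1/(1 − a) = -1/72500;  first 7 digits = (1, 0, 0, 7, 2, 0, 10)

v_13(a) = 3 ≥ 1, so the series converges in ℤ_13 to 1/(1 − a) = 1/(1 − 72501) = -1/72500. Expand this rational in ℤ_13: compute digits iteratively via d_i = x_i mod 13, x_{i+1} = (x_i − d_i)/13. The first 7 digits are (1, 0, 0, 7, 2, 0, 10).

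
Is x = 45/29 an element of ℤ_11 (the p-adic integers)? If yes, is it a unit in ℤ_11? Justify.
x ∈ ℤ_11^× (unit); v_11(x) = 0

ℤ_11 = {x ∈ ℚ_11 : v_11(x) ≥ 0} and ℤ_11^× = {x ∈ ℤ_11 : v_11(x) = 0}. Here v_11(45/29) = v_11(num) − v_11(den) = 0; compare against these criteria.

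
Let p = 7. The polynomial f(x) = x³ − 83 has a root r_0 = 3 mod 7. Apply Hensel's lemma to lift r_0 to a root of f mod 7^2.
r_1 = 45 (mod 49)

Hensel: r_{i+1} = r_i − f(r_i)/f′(r_i) mod 7^{i+2}, where f′(x) = 3x². Iterate:
  r_0 = 3 (mod 7)
  r_1 = 45 (mod 49)
Final: r = 45 with f(r) ≡ 0 mod 7^2.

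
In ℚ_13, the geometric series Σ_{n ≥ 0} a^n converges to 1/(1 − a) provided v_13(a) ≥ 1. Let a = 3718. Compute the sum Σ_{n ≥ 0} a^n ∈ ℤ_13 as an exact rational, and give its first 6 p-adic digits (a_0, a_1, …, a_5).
Σ a^n = 1/(1 − a) = -1/3717;  first 6 digits = (1, 0, 9, 1, 3, 11)

v_13(a) = 2 ≥ 1, so the series converges in ℤ_13 to 1/(1 − a) = 1/(1 − 3718) = -1/3717. Expand this rational in ℤ_13: compute digits iteratively via d_i = x_i mod 13, x_{i+1} = (x_i − d_i)/13. The first 6 digits are (1, 0, 9, 1, 3, 11).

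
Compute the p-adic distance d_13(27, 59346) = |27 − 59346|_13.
d_13(27, 59346) = 1/2197

Step 1 — x − y = 27 − 59346 = -59319. Step 2 — v_13(-59319) = 3 (factor: -59319 = −(13^3 · 27); the sign does not affect v_p). Step 3 — |x − y|_13 = 13^{-3} = 1/2197.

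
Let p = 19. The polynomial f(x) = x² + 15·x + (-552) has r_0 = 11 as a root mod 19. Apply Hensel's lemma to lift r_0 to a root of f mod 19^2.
r_1 = 106 (mod 361)

Hensel: r_{i+1} = r_i − f(r_i)·(f′(r_i))^{-1} mod 19^{i+2}, f′(x) = 2x + 15. Iterate:
  r_0 = 11 (mod 19)
  r_1 = 106 (mod 361)
Final: r = 106 satisfies f(r) ≡ 0 mod 19^2.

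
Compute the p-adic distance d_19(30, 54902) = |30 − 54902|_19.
d_19(30, 54902) = 1/6859

Step 1 — x − y = 30 − 54902 = -54872. Step 2 — v_19(-54872) = 3 (factor: -54872 = −(19^3 · 8); the sign does not affect v_p). Step 3 — |x − y|_19 = 19^{-3} = 1/6859.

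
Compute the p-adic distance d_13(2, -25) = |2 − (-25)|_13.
d_13(2, -25) = 1

Step 1 — x − y = 2 − (-25) = 27. Step 2 — v_13(27) = 0 (factor: 27 = (13^0 · 27); the sign does not affect v_p). Step 3 — |x − y|_13 = 13^{0} = 1.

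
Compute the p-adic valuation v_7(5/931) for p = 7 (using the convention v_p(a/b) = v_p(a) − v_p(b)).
v_7(5/931) = -2

Factor powers of 7 from the numerator and denominator of the reduced fraction: 5 = 7^0 · 5 and 931 = 7^2 · 19. Apply v_p(a/b) = v_p(a) − v_p(b): v_7(5/931) = 0 − 2 = -2.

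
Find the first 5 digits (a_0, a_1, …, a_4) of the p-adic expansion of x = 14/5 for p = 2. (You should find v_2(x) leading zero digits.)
(a_0, …, a_4) = (0, 1, 1, 0, 1)

v_2(14/5) = 1, so a_0 = ... = a_0 = 0. Factor out: x = 2^1 · u with u = 7/5 a unit in ℤ_2. Expand u iteratively via a_{v+i} = u_i mod 2, u_{i+1} = (u_i − a_{v+i})/2:
  u_0 = 7/5;  a_1 = 1;  u_1 = (u_0 − 1)/2 = 1/5
  u_1 = 1/5;  a_2 = 1;  u_2 = (u_1 − 1)/2 = -2/5
  u_2 = -2/5;  a_3 = 0;  u_3 = (u_2 − 0)/2 = -1/5
  u_3 = -1/5;  a_4 = 1;  u_4 = (u_3 − 1)/2 = -3/5
Digits: (0, 1, 1, 0, 1).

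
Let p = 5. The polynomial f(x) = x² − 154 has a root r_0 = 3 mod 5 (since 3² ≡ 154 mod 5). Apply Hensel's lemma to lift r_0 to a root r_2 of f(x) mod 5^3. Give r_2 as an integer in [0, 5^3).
r_2 = 23 (mod 125)

Hensel's recurrence: r_{i+1} = r_i − f(r_i)·(f′(r_i))^{-1} mod 5^{i+2}, with f′(x) = 2x. Iterate:
  r_0 = 3 (mod 5)
  r_1 = 23 (mod 25)
  r_2 = 23 (mod 125)
Final: r_2 = 23, and one checks f(r_2) ≡ 0 mod 5^3.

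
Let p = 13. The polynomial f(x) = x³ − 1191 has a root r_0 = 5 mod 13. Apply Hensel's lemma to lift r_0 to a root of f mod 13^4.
r_3 = 22183 (mod 28561)

Hensel: r_{i+1} = r_i − f(r_i)/f′(r_i) mod 13^{i+2}, where f′(x) = 3x². Iterate:
  r_0 = 5 (mod 13)
  r_1 = 44 (mod 169)
  r_2 = 213 (mod 2197)
  r_3 = 22183 (mod 28561)
Final: r = 22183 with f(r) ≡ 0 mod 13^4.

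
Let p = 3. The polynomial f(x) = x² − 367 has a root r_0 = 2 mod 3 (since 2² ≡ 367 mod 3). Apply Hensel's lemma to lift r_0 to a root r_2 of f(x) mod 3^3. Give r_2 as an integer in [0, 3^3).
r_2 = 23 (mod 27)

Hensel's recurrence: r_{i+1} = r_i − f(r_i)·(f′(r_i))^{-1} mod 3^{i+2}, with f′(x) = 2x. Iterate:
  r_0 = 2 (mod 3)
  r_1 = 5 (mod 9)
  r_2 = 23 (mod 27)
Final: r_2 = 23, and one checks f(r_2) ≡ 0 mod 3^3.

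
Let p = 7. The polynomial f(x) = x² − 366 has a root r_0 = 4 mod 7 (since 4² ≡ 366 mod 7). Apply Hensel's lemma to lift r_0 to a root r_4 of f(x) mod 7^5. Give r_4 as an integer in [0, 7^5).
r_4 = 9517 (mod 16807)

Hensel's recurrence: r_{i+1} = r_i − f(r_i)·(f′(r_i))^{-1} mod 7^{i+2}, with f′(x) = 2x. Iterate:
  r_0 = 4 (mod 7)
  r_1 = 11 (mod 49)
  r_2 = 256 (mod 343)
  r_3 = 2314 (mod 2401)
  r_4 = 9517 (mod 16807)
Final: r_4 = 9517, and one checks f(r_4) ≡ 0 mod 7^5.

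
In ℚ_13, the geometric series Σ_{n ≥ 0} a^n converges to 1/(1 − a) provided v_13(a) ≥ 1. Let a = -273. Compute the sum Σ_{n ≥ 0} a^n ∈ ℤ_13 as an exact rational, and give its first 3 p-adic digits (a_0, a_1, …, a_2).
Σ a^n = 1/(1 − a) = 1/274;  first 3 digits = (1, 5, 10)

v_13(a) = 1 ≥ 1, so the series converges in ℤ_13 to 1/(1 − a) = 1/(1 − (-273)) = 1/274. Expand this rational in ℤ_13: compute digits iteratively via d_i = x_i mod 13, x_{i+1} = (x_i − d_i)/13. The first 3 digits are (1, 5, 10).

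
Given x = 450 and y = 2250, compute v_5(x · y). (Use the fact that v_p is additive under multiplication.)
v_5(1012500) = 5

v_p(x) = 2 (factor: 450 = 5^2 · 18); v_p(y) = 3 (factor: 2250 = 5^3 · 18). Additivity: v_p(xy) = v_p(x) + v_p(y) = 2 + 3 = 5. (Direct check: xy = 1012500 = 5^5 · (324).)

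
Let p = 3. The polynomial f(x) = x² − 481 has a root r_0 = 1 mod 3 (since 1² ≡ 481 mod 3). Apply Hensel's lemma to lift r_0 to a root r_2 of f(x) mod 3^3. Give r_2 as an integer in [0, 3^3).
r_2 = 7 (mod 27)

Hensel's recurrence: r_{i+1} = r_i − f(r_i)·(f′(r_i))^{-1} mod 3^{i+2}, with f′(x) = 2x. Iterate:
  r_0 = 1 (mod 3)
  r_1 = 7 (mod 9)
  r_2 = 7 (mod 27)
Final: r_2 = 7, and one checks f(r_2) ≡ 0 mod 3^3.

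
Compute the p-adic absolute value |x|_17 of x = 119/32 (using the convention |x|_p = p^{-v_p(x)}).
|119/32|_17 = 1/17

Step 1 — compute v_17(x) by factoring powers of 17 out of the numerator and denominator: v_17(119/32) = 1. Step 2 — apply |x|_p = p^{-v_p(x)} = 17^{-1} = 1/17.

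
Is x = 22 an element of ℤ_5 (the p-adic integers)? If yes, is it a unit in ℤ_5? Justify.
x ∈ ℤ_5^× (unit); v_5(x) = 0

ℤ_5 = {x ∈ ℚ_5 : v_5(x) ≥ 0} and ℤ_5^× = {x ∈ ℤ_5 : v_5(x) = 0}. Here v_5(22) = v_5(num) − v_5(den) = 0; compare against these criteria.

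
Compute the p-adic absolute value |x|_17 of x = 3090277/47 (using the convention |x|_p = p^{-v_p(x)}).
|3090277/47|_17 = 1/83521

Step 1 — compute v_17(x) by factoring powers of 17 out of the numerator and denominator: v_17(3090277/47) = 4. Step 2 — apply |x|_p = p^{-v_p(x)} = 17^{-4} = 1/83521.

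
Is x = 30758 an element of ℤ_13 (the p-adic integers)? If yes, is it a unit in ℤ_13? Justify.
x ∈ ℤ_13 but not a unit; v_13(x) = 3 > 0

ℤ_13 = {x ∈ ℚ_13 : v_13(x) ≥ 0} and ℤ_13^× = {x ∈ ℤ_13 : v_13(x) = 0}. Here v_13(30758) = v_13(num) − v_13(den) = 3; compare against these criteria.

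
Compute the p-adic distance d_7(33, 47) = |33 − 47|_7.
d_7(33, 47) = 1/7

Step 1 — x − y = 33 − 47 = -14. Step 2 — v_7(-14) = 1 (factor: -14 = −(7^1 · 2); the sign does not affect v_p). Step 3 — |x − y|_7 = 7^{-1} = 1/7.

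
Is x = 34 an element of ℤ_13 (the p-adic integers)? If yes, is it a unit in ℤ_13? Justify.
x ∈ ℤ_13^× (unit); v_13(x) = 0

ℤ_13 = {x ∈ ℚ_13 : v_13(x) ≥ 0} and ℤ_13^× = {x ∈ ℤ_13 : v_13(x) = 0}. Here v_13(34) = v_13(num) − v_13(den) = 0; compare against these criteria.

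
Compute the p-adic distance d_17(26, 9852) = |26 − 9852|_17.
d_17(26, 9852) = 1/4913

Step 1 — x − y = 26 − 9852 = -9826. Step 2 — v_17(-9826) = 3 (factor: -9826 = −(17^3 · 2); the sign does not affect v_p). Step 3 — |x − y|_17 = 17^{-3} = 1/4913.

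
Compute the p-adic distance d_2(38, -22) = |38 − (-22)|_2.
d_2(38, -22) = 1/4

Step 1 — x − y = 38 − (-22) = 60. Step 2 — v_2(60) = 2 (factor: 60 = (2^2 · 15); the sign does not affect v_p). Step 3 — |x − y|_2 = 2^{-2} = 1/4.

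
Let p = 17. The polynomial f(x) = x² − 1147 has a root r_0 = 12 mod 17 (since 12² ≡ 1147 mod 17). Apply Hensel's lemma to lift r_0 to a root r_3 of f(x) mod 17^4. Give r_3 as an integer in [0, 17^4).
r_3 = 19477 (mod 83521)

Hensel's recurrence: r_{i+1} = r_i − f(r_i)·(f′(r_i))^{-1} mod 17^{i+2}, with f′(x) = 2x. Iterate:
  r_0 = 12 (mod 17)
  r_1 = 114 (mod 289)
  r_2 = 4738 (mod 4913)
  r_3 = 19477 (mod 83521)
Final: r_3 = 19477, and one checks f(r_3) ≡ 0 mod 17^4.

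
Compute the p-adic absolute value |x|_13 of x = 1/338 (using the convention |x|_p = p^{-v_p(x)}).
|1/338|_13 = 169

Step 1 — compute v_13(x) by factoring powers of 13 out of the numerator and denominator: v_13(1/338) = -2. Step 2 — apply |x|_p = p^{-v_p(x)} = 13^{2} = 169.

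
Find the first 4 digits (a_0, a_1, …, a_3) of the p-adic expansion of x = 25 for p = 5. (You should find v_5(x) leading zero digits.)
(a_0, …, a_3) = (0, 0, 1, 0)

v_5(25) = 2, so a_0 = ... = a_1 = 0. Factor out: x = 5^2 · u with u = 1 a unit in ℤ_5. Expand u iteratively via a_{v+i} = u_i mod 5, u_{i+1} = (u_i − a_{v+i})/5:
  u_0 = 1;  a_2 = 1;  u_1 = (u_0 − 1)/5 = 0
  u_1 = 0;  a_3 = 0;  u_2 = (u_1 − 0)/5 = 0
Digits: (0, 0, 1, 0).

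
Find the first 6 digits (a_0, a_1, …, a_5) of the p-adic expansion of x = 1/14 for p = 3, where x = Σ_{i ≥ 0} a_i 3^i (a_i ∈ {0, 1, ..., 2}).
(a_0, …, a_5) = (2, 0, 0, 1, 2, 2)

v_3(1/14) = 0 (numerator and denominator both coprime to 3), so x ∈ ℤ_3^×. Compute digits iteratively via a_i = x_i mod 3, x_{i+1} = (x_i − a_i)/3, with x_0 = x:
  x_0 = 1/14;  a_0 = 2;  x_1 = (x_0 − 2)/3 = -9/14
  x_1 = -9/14;  a_1 = 0;  x_2 = (x_1 − 0)/3 = -3/14
  x_2 = -3/14;  a_2 = 0;  x_3 = (x_2 − 0)/3 = -1/14
  x_3 = -1/14;  a_3 = 1;  x_4 = (x_3 − 1)/3 = -5/14
  x_4 = -5/14;  a_4 = 2;  x_5 = (x_4 − 2)/3 = -11/14
  x_5 = -11/14;  a_5 = 2;  x_6 = (x_5 − 2)/3 = -13/14
Digits: (2, 0, 0, 1, 2, 2).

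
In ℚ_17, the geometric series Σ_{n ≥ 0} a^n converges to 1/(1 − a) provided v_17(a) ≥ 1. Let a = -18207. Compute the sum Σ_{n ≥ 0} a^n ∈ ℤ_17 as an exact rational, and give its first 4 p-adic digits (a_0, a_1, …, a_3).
Σ a^n = 1/(1 − a) = 1/18208;  first 4 digits = (1, 0, 5, 13)

v_17(a) = 2 ≥ 1, so the series converges in ℤ_17 to 1/(1 − a) = 1/(1 − (-18207)) = 1/18208. Expand this rational in ℤ_17: compute digits iteratively via d_i = x_i mod 17, x_{i+1} = (x_i − d_i)/17. The first 4 digits are (1, 0, 5, 13).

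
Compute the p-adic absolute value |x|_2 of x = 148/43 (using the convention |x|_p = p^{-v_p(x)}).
|148/43|_2 = 1/4

Step 1 — compute v_2(x) by factoring powers of 2 out of the numerator and denominator: v_2(148/43) = 2. Step 2 — apply |x|_p = p^{-v_p(x)} = 2^{-2} = 1/4.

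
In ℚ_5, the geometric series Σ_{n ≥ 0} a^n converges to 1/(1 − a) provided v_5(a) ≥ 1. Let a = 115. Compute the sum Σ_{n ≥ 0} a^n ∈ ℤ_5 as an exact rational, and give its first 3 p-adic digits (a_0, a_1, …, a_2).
Σ a^n = 1/(1 − a) = -1/114;  first 3 digits = (1, 3, 3)

v_5(a) = 1 ≥ 1, so the series converges in ℤ_5 to 1/(1 − a) = 1/(1 − 115) = -1/114. Expand this rational in ℤ_5: compute digits iteratively via d_i = x_i mod 5, x_{i+1} = (x_i − d_i)/5. The first 3 digits are (1, 3, 3).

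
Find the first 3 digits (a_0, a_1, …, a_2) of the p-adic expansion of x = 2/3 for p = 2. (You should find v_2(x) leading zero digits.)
(a_0, …, a_2) = (0, 1, 1)

v_2(2/3) = 1, so a_0 = ... = a_0 = 0. Factor out: x = 2^1 · u with u = 1/3 a unit in ℤ_2. Expand u iteratively via a_{v+i} = u_i mod 2, u_{i+1} = (u_i − a_{v+i})/2:
  u_0 = 1/3;  a_1 = 1;  u_1 = (u_0 − 1)/2 = -1/3
  u_1 = -1/3;  a_2 = 1;  u_2 = (u_1 − 1)/2 = -2/3
Digits: (0, 1, 1).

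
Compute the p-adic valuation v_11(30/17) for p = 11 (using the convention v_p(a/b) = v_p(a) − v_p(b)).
v_11(30/17) = 0

Factor powers of 11 from the numerator and denominator of the reduced fraction: 30 = 11^0 · 30 and 17 = 11^0 · 17. Apply v_p(a/b) = v_p(a) − v_p(b): v_11(30/17) = 0 − 0 = 0.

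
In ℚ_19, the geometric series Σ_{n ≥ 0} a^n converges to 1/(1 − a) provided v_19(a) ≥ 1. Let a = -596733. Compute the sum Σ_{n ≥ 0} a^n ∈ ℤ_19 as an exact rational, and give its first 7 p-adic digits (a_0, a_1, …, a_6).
Σ a^n = 1/(1 − a) = 1/596734;  first 7 digits = (1, 0, 0, 8, 14, 18, 6)

v_19(a) = 3 ≥ 1, so the series converges in ℤ_19 to 1/(1 − a) = 1/(1 − (-596733)) = 1/596734. Expand this rational in ℤ_19: compute digits iteratively via d_i = x_i mod 19, x_{i+1} = (x_i − d_i)/19. The first 7 digits are (1, 0, 0, 8, 14, 18, 6).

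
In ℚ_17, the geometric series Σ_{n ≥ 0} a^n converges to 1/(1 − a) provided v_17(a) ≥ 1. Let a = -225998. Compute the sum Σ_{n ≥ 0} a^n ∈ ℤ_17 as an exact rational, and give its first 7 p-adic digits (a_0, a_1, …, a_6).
Σ a^n = 1/(1 − a) = 1/225999;  first 7 digits = (1, 0, 0, 5, 14, 16, 7)

v_17(a) = 3 ≥ 1, so the series converges in ℤ_17 to 1/(1 − a) = 1/(1 − (-225998)) = 1/225999. Expand this rational in ℤ_17: compute digits iteratively via d_i = x_i mod 17, x_{i+1} = (x_i − d_i)/17. The first 7 digits are (1, 0, 0, 5, 14, 16, 7).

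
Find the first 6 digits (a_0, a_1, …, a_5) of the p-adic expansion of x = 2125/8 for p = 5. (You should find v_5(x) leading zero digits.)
(a_0, …, a_5) = (0, 0, 0, 4, 4, 1)

v_5(2125/8) = 3, so a_0 = ... = a_2 = 0. Factor out: x = 5^3 · u with u = 17/8 a unit in ℤ_5. Expand u iteratively via a_{v+i} = u_i mod 5, u_{i+1} = (u_i − a_{v+i})/5:
  u_0 = 17/8;  a_3 = 4;  u_1 = (u_0 − 4)/5 = -3/8
  u_1 = -3/8;  a_4 = 4;  u_2 = (u_1 − 4)/5 = -7/8
  u_2 = -7/8;  a_5 = 1;  u_3 = (u_2 − 1)/5 = -3/8
Digits: (0, 0, 0, 4, 4, 1).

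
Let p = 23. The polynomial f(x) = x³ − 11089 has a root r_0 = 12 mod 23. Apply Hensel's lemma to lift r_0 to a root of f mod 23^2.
r_1 = 150 (mod 529)

Hensel: r_{i+1} = r_i − f(r_i)/f′(r_i) mod 23^{i+2}, where f′(x) = 3x². Iterate:
  r_0 = 12 (mod 23)
  r_1 = 150 (mod 529)
Final: r = 150 with f(r) ≡ 0 mod 23^2.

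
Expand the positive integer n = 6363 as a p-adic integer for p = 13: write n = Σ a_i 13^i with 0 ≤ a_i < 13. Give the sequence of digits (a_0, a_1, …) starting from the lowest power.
(a_0, a_1, …) = (6, 8, 11, 2)

Repeated division by 13 gives the digits low-to-high: 6363 = 6 + 8·13^1 + 11·13^2 + 2·13^3. Digit sequence: (6, 8, 11, 2).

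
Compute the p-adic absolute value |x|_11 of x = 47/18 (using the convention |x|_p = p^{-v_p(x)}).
|47/18|_11 = 1

Step 1 — compute v_11(x) by factoring powers of 11 out of the numerator and denominator: v_11(47/18) = 0. Step 2 — apply |x|_p = p^{-v_p(x)} = 11^{0} = 1.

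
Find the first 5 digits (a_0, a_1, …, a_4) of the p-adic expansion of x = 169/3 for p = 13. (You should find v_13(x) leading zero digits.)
(a_0, …, a_4) = (0, 0, 9, 8, 8)

v_13(169/3) = 2, so a_0 = ... = a_1 = 0. Factor out: x = 13^2 · u with u = 1/3 a unit in ℤ_13. Expand u iteratively via a_{v+i} = u_i mod 13, u_{i+1} = (u_i − a_{v+i})/13:
  u_0 = 1/3;  a_2 = 9;  u_1 = (u_0 − 9)/13 = -2/3
  u_1 = -2/3;  a_3 = 8;  u_2 = (u_1 − 8)/13 = -2/3
  u_2 = -2/3;  a_4 = 8;  u_3 = (u_2 − 8)/13 = -2/3
Digits: (0, 0, 9, 8, 8).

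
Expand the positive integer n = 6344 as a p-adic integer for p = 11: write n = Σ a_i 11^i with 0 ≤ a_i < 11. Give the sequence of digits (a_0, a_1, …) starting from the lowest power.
(a_0, a_1, …) = (8, 4, 8, 4)

Repeated division by 11 gives the digits low-to-high: 6344 = 8 + 4·11^1 + 8·11^2 + 4·11^3. Digit sequence: (8, 4, 8, 4).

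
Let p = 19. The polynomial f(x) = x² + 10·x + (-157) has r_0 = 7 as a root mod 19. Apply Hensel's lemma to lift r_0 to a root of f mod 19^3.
r_2 = 3047 (mod 6859)

Hensel: r_{i+1} = r_i − f(r_i)·(f′(r_i))^{-1} mod 19^{i+2}, f′(x) = 2x + 10. Iterate:
  r_0 = 7 (mod 19)
  r_1 = 159 (mod 361)
  r_2 = 3047 (mod 6859)
Final: r = 3047 satisfies f(r) ≡ 0 mod 19^3.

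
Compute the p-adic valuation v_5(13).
v_5(13) = 0

v_5(n) is the largest exponent k such that 5^k divides n. Factor out: 13 = 5^0 · 13. (Sign doesn't affect v_p.) So v_5(13) = 0.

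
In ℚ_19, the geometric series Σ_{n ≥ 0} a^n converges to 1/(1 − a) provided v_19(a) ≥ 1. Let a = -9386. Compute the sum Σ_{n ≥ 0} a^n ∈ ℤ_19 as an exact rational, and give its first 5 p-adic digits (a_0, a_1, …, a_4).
Σ a^n = 1/(1 − a) = 1/9387;  first 5 digits = (1, 0, 12, 17, 10)

v_19(a) = 2 ≥ 1, so the series converges in ℤ_19 to 1/(1 − a) = 1/(1 − (-9386)) = 1/9387. Expand this rational in ℤ_19: compute digits iteratively via d_i = x_i mod 19, x_{i+1} = (x_i − d_i)/19. The first 5 digits are (1, 0, 12, 17, 10).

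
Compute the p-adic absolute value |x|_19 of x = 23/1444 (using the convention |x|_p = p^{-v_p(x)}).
|23/1444|_19 = 361

Step 1 — compute v_19(x) by factoring powers of 19 out of the numerator and denominator: v_19(23/1444) = -2. Step 2 — apply |x|_p = p^{-v_p(x)} = 19^{2} = 361.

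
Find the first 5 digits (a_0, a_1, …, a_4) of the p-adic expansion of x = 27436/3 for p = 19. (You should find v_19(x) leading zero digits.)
(a_0, …, a_4) = (0, 0, 0, 14, 12)

v_19(27436/3) = 3, so a_0 = ... = a_2 = 0. Factor out: x = 19^3 · u with u = 4/3 a unit in ℤ_19. Expand u iteratively via a_{v+i} = u_i mod 19, u_{i+1} = (u_i − a_{v+i})/19:
  u_0 = 4/3;  a_3 = 14;  u_1 = (u_0 − 14)/19 = -2/3
  u_1 = -2/3;  a_4 = 12;  u_2 = (u_1 − 12)/19 = -2/3
Digits: (0, 0, 0, 14, 12).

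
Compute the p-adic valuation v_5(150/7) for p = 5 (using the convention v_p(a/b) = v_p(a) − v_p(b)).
v_5(150/7) = 2

Factor powers of 5 from the numerator and denominator of the reduced fraction: 150 = 5^2 · 6 and 7 = 5^0 · 7. Apply v_p(a/b) = v_p(a) − v_p(b): v_5(150/7) = 2 − 0 = 2.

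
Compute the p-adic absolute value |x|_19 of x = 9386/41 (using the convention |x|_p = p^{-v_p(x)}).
|9386/41|_19 = 1/361

Step 1 — compute v_19(x) by factoring powers of 19 out of the numerator and denominator: v_19(9386/41) = 2. Step 2 — apply |x|_p = p^{-v_p(x)} = 19^{-2} = 1/361.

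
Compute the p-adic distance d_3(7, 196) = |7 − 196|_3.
d_3(7, 196) = 1/27

Step 1 — x − y = 7 − 196 = -189. Step 2 — v_3(-189) = 3 (factor: -189 = −(3^3 · 7); the sign does not affect v_p). Step 3 — |x − y|_3 = 3^{-3} = 1/27.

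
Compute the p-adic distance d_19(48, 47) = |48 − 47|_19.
d_19(48, 47) = 1

Step 1 — x − y = 48 − 47 = 1. Step 2 — v_19(1) = 0 (factor: 1 = (19^0 · 1); the sign does not affect v_p). Step 3 — |x − y|_19 = 19^{0} = 1.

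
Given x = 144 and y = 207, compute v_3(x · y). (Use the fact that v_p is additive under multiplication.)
v_3(29808) = 4

v_p(x) = 2 (factor: 144 = 3^2 · 16); v_p(y) = 2 (factor: 207 = 3^2 · 23). Additivity: v_p(xy) = v_p(x) + v_p(y) = 2 + 2 = 4. (Direct check: xy = 29808 = 3^4 · (368).)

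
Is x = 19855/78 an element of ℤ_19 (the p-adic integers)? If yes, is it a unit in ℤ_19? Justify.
x ∈ ℤ_19 but not a unit; v_19(x) = 2 > 0

ℤ_19 = {x ∈ ℚ_19 : v_19(x) ≥ 0} and ℤ_19^× = {x ∈ ℤ_19 : v_19(x) = 0}. Here v_19(19855/78) = v_19(num) − v_19(den) = 2; compare against these criteria.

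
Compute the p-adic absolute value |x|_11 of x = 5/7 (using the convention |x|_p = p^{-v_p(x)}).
|5/7|_11 = 1

Step 1 — compute v_11(x) by factoring powers of 11 out of the numerator and denominator: v_11(5/7) = 0. Step 2 — apply |x|_p = p^{-v_p(x)} = 11^{0} = 1.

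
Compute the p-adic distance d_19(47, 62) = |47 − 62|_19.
d_19(47, 62) = 1

Step 1 — x − y = 47 − 62 = -15. Step 2 — v_19(-15) = 0 (factor: -15 = −(19^0 · 15); the sign does not affect v_p). Step 3 — |x − y|_19 = 19^{0} = 1.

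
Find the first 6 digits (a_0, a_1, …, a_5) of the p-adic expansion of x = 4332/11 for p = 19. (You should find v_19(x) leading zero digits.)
(a_0, …, a_5) = (0, 0, 8, 10, 15, 13)

v_19(4332/11) = 2, so a_0 = ... = a_1 = 0. Factor out: x = 19^2 · u with u = 12/11 a unit in ℤ_19. Expand u iteratively via a_{v+i} = u_i mod 19, u_{i+1} = (u_i − a_{v+i})/19:
  u_0 = 12/11;  a_2 = 8;  u_1 = (u_0 − 8)/19 = -4/11
  u_1 = -4/11;  a_3 = 10;  u_2 = (u_1 − 10)/19 = -6/11
  u_2 = -6/11;  a_4 = 15;  u_3 = (u_2 − 15)/19 = -9/11
  u_3 = -9/11;  a_5 = 13;  u_4 = (u_3 − 13)/19 = -8/11
Digits: (0, 0, 8, 10, 15, 13).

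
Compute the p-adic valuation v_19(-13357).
v_19(-13357) = 2

v_19(n) is the largest exponent k such that 19^k divides n. Factor out: -13357 = -19^2 · 37. (Sign doesn't affect v_p.) So v_19(-13357) = 2.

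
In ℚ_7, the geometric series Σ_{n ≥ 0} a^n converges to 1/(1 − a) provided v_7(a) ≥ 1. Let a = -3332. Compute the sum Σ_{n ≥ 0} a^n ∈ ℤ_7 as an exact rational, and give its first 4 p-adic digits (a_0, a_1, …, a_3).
Σ a^n = 1/(1 − a) = 1/3333;  first 4 digits = (1, 0, 2, 4)

v_7(a) = 2 ≥ 1, so the series converges in ℤ_7 to 1/(1 − a) = 1/(1 − (-3332)) = 1/3333. Expand this rational in ℤ_7: compute digits iteratively via d_i = x_i mod 7, x_{i+1} = (x_i − d_i)/7. The first 4 digits are (1, 0, 2, 4).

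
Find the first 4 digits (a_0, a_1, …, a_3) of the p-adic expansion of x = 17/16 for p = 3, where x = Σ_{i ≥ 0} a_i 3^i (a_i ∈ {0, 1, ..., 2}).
(a_0, …, a_3) = (2, 1, 2, 2)

v_3(17/16) = 0 (numerator and denominator both coprime to 3), so x ∈ ℤ_3^×. Compute digits iteratively via a_i = x_i mod 3, x_{i+1} = (x_i − a_i)/3, with x_0 = x:
  x_0 = 17/16;  a_0 = 2;  x_1 = (x_0 − 2)/3 = -5/16
  x_1 = -5/16;  a_1 = 1;  x_2 = (x_1 − 1)/3 = -7/16
  x_2 = -7/16;  a_2 = 2;  x_3 = (x_2 − 2)/3 = -13/16
  x_3 = -13/16;  a_3 = 2;  x_4 = (x_3 − 2)/3 = -15/16
Digits: (2, 1, 2, 2).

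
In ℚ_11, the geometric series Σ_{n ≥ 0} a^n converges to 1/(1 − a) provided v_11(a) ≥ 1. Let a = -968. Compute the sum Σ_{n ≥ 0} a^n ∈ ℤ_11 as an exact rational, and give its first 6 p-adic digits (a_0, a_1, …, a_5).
Σ a^n = 1/(1 − a) = 1/969;  first 6 digits = (1, 0, 3, 10, 8, 5)

v_11(a) = 2 ≥ 1, so the series converges in ℤ_11 to 1/(1 − a) = 1/(1 − (-968)) = 1/969. Expand this rational in ℤ_11: compute digits iteratively via d_i = x_i mod 11, x_{i+1} = (x_i − d_i)/11. The first 6 digits are (1, 0, 3, 10, 8, 5).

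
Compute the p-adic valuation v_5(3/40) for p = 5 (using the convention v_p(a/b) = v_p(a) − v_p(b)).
v_5(3/40) = -1

Factor powers of 5 from the numerator and denominator of the reduced fraction: 3 = 5^0 · 3 and 40 = 5^1 · 8. Apply v_p(a/b) = v_p(a) − v_p(b): v_5(3/40) = 0 − 1 = -1.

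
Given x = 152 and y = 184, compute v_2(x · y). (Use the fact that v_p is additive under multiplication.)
v_2(27968) = 6

v_p(x) = 3 (factor: 152 = 2^3 · 19); v_p(y) = 3 (factor: 184 = 2^3 · 23). Additivity: v_p(xy) = v_p(x) + v_p(y) = 3 + 3 = 6. (Direct check: xy = 27968 = 2^6 · (437).)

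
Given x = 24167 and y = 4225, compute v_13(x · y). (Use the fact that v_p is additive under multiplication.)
v_13(102105575) = 5

v_p(x) = 3 (factor: 24167 = 13^3 · 11); v_p(y) = 2 (factor: 4225 = 13^2 · 25). Additivity: v_p(xy) = v_p(x) + v_p(y) = 3 + 2 = 5. (Direct check: xy = 102105575 = 13^5 · (275).)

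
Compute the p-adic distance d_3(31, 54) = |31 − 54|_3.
d_3(31, 54) = 1

Step 1 — x − y = 31 − 54 = -23. Step 2 — v_3(-23) = 0 (factor: -23 = −(3^0 · 23); the sign does not affect v_p). Step 3 — |x − y|_3 = 3^{0} = 1.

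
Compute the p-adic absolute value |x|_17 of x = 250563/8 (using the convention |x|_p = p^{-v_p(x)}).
|250563/8|_17 = 1/83521

Step 1 — compute v_17(x) by factoring powers of 17 out of the numerator and denominator: v_17(250563/8) = 4. Step 2 — apply |x|_p = p^{-v_p(x)} = 17^{-4} = 1/83521.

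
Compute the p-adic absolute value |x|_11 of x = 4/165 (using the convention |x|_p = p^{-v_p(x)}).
|4/165|_11 = 11

Step 1 — compute v_11(x) by factoring powers of 11 out of the numerator and denominator: v_11(4/165) = -1. Step 2 — apply |x|_p = p^{-v_p(x)} = 11^{1} = 11.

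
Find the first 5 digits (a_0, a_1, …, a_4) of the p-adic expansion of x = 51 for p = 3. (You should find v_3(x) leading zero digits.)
(a_0, …, a_4) = (0, 2, 2, 1, 0)

v_3(51) = 1, so a_0 = ... = a_0 = 0. Factor out: x = 3^1 · u with u = 17 a unit in ℤ_3. Expand u iteratively via a_{v+i} = u_i mod 3, u_{i+1} = (u_i − a_{v+i})/3:
  u_0 = 17;  a_1 = 2;  u_1 = (u_0 − 2)/3 = 5
  u_1 = 5;  a_2 = 2;  u_2 = (u_1 − 2)/3 = 1
  u_2 = 1;  a_3 = 1;  u_3 = (u_2 − 1)/3 = 0
  u_3 = 0;  a_4 = 0;  u_4 = (u_3 − 0)/3 = 0
Digits: (0, 2, 2, 1, 0).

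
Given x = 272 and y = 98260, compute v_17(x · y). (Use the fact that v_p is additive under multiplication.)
v_17(26726720) = 4

v_p(x) = 1 (factor: 272 = 17^1 · 16); v_p(y) = 3 (factor: 98260 = 17^3 · 20). Additivity: v_p(xy) = v_p(x) + v_p(y) = 1 + 3 = 4. (Direct check: xy = 26726720 = 17^4 · (320).)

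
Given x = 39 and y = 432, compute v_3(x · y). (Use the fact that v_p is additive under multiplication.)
v_3(16848) = 4

v_p(x) = 1 (factor: 39 = 3^1 · 13); v_p(y) = 3 (factor: 432 = 3^3 · 16). Additivity: v_p(xy) = v_p(x) + v_p(y) = 1 + 3 = 4. (Direct check: xy = 16848 = 3^4 · (208).)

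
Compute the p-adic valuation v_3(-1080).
v_3(-1080) = 3

v_3(n) is the largest exponent k such that 3^k divides n. Factor out: -1080 = -3^3 · 40. (Sign doesn't affect v_p.) So v_3(-1080) = 3.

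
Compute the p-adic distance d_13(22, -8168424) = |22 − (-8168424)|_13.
d_13(22, -8168424) = 1/371293

Step 1 — x − y = 22 − (-8168424) = 8168446. Step 2 — v_13(8168446) = 5 (factor: 8168446 = (13^5 · 22); the sign does not affect v_p). Step 3 — |x − y|_13 = 13^{-5} = 1/371293.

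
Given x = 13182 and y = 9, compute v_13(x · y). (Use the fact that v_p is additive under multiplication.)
v_13(118638) = 3

v_p(x) = 3 (factor: 13182 = 13^3 · 6); v_p(y) = 0 (factor: 9 = 13^0 · 9). Additivity: v_p(xy) = v_p(x) + v_p(y) = 3 + 0 = 3. (Direct check: xy = 118638 = 13^3 · (54).)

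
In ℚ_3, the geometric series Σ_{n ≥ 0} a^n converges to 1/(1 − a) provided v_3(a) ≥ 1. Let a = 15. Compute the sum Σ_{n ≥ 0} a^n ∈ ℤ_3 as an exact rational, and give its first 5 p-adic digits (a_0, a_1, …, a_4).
Σ a^n = 1/(1 − a) = -1/14;  first 5 digits = (1, 2, 2, 1, 0)

v_3(a) = 1 ≥ 1, so the series converges in ℤ_3 to 1/(1 − a) = 1/(1 − 15) = -1/14. Expand this rational in ℤ_3: compute digits iteratively via d_i = x_i mod 3, x_{i+1} = (x_i − d_i)/3. The first 5 digits are (1, 2, 2, 1, 0).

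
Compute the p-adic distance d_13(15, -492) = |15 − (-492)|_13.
d_13(15, -492) = 1/169

Step 1 — x − y = 15 − (-492) = 507. Step 2 — v_13(507) = 2 (factor: 507 = (13^2 · 3); the sign does not affect v_p). Step 3 — |x − y|_13 = 13^{-2} = 1/169.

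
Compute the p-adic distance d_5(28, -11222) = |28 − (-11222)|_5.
d_5(28, -11222) = 1/625

Step 1 — x − y = 28 − (-11222) = 11250. Step 2 — v_5(11250) = 4 (factor: 11250 = (5^4 · 18); the sign does not affect v_p). Step 3 — |x − y|_5 = 5^{-4} = 1/625.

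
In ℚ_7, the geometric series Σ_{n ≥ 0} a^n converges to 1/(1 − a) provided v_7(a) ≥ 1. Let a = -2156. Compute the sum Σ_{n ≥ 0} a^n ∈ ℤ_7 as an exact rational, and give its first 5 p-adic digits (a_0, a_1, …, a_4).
Σ a^n = 1/(1 − a) = 1/2157;  first 5 digits = (1, 0, 5, 0, 3)

v_7(a) = 2 ≥ 1, so the series converges in ℤ_7 to 1/(1 − a) = 1/(1 − (-2156)) = 1/2157. Expand this rational in ℤ_7: compute digits iteratively via d_i = x_i mod 7, x_{i+1} = (x_i − d_i)/7. The first 5 digits are (1, 0, 5, 0, 3).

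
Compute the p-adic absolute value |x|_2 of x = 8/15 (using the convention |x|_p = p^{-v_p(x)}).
|8/15|_2 = 1/8

Step 1 — compute v_2(x) by factoring powers of 2 out of the numerator and denominator: v_2(8/15) = 3. Step 2 — apply |x|_p = p^{-v_p(x)} = 2^{-3} = 1/8.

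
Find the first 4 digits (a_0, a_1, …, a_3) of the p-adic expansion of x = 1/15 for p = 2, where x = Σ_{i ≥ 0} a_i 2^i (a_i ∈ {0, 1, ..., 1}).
(a_0, …, a_3) = (1, 1, 1, 1)

v_2(1/15) = 0 (numerator and denominator both coprime to 2), so x ∈ ℤ_2^×. Compute digits iteratively via a_i = x_i mod 2, x_{i+1} = (x_i − a_i)/2, with x_0 = x:
  x_0 = 1/15;  a_0 = 1;  x_1 = (x_0 − 1)/2 = -7/15
  x_1 = -7/15;  a_1 = 1;  x_2 = (x_1 − 1)/2 = -11/15
  x_2 = -11/15;  a_2 = 1;  x_3 = (x_2 − 1)/2 = -13/15
  x_3 = -13/15;  a_3 = 1;  x_4 = (x_3 − 1)/2 = -14/15
Digits: (1, 1, 1, 1).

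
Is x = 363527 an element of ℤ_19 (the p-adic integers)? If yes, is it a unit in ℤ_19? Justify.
x ∈ ℤ_19 but not a unit; v_19(x) = 3 > 0

ℤ_19 = {x ∈ ℚ_19 : v_19(x) ≥ 0} and ℤ_19^× = {x ∈ ℤ_19 : v_19(x) = 0}. Here v_19(363527) = v_19(num) − v_19(den) = 3; compare against these criteria.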